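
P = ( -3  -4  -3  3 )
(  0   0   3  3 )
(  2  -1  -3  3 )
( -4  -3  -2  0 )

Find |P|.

Expand along row 2 (it has 2 zeros):
  − (3) · M_23   where M_23 = det([-3 -4 3; 2 -1 3; -4 -3 0]) = -9
  + (3) · M_24   where M_24 = det([-3 -4 -3; 2 -1 -3; -4 -3 -2]) = -13
det = (-1)·(3)·(-9) + (+1)·(3)·(-13) = -12

|P| = -12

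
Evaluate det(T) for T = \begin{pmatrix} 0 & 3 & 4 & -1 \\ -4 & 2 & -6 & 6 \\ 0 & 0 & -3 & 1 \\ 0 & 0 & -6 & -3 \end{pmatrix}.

T is block upper-triangular with a 2×2 block and a 2×2 block on the diagonal, so its determinant equals the product of the determinants of the diagonal blocks.
det of the 2×2 block = 12
det of the 2×2 block = 15
det = (12)·(15) = 180

180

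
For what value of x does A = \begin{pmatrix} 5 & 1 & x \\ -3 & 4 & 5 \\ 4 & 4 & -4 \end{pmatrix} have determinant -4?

Expanding along the row containing x, det(A) is linear in x: det(A) = (-28)·x + (-172).
Set (-28)·x + (-172) = -4  ⇒  (-28)·x = 168  ⇒  x = -6.

x = -6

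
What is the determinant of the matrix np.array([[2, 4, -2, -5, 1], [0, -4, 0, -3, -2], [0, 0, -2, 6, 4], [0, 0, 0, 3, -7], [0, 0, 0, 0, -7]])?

The matrix is upper triangular, so the determinant is the product of the diagonal entries:
det = (2) · (-4) · (-2) · (3) · (-7) = -336

-336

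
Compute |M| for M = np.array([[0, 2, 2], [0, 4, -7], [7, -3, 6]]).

|M| = -154

Expand along column 1:
  + 7 · |2 2; 4 -7| = 7·(-14 − 8) = -154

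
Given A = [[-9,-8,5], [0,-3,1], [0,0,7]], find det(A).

|A| = 189

A is upper triangular, so det(A) is the product of the diagonal entries:
det = (-9) · (-3) · (7) = 189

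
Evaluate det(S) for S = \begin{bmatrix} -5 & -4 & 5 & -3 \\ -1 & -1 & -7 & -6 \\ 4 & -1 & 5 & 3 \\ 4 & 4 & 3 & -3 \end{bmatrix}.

|S| = -1929

Expand along row 1:
  + (-5) · M_11   where M_11 = det([-1 -7 -6; -1 5 3; 4 3 -3]) = 99
  − (-4) · M_12   where M_12 = det([-1 -7 -6; 4 5 3; 4 3 -3]) = -96
  + (5) · M_13   where M_13 = det([-1 -1 -6; 4 -1 3; 4 4 -3]) = -135
  − (-3) · M_14   where M_14 = det([-1 -1 -7; 4 -1 5; 4 4 3]) = -125
det = (+1)·(-5)·(99) + (-1)·(-4)·(-96) + (+1)·(5)·(-135) + (-1)·(-3)·(-125) = -1929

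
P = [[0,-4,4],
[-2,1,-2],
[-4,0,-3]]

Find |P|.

Expand along row 1:
  − (-4) · |-2 -2; -4 -3| = −(-4)·(6 − 8) = -8
  + 4 · |-2 1; -4 0| = 4·(0 − (-4)) = 16
Sum: (-8) + (16) = 8

|P| = 8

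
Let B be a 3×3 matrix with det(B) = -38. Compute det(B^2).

det(B^2) = (det B)^2 = (-38)^2 = 1444

The determinant is 1444.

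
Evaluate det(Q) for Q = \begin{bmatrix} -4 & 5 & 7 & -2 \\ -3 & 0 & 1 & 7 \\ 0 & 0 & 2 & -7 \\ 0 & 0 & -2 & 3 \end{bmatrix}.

det(Q) = -120

Q is block upper-triangular with a 2×2 block and a 2×2 block on the diagonal, so its determinant equals the product of the determinants of the diagonal blocks.
det of the 2×2 block = 15
det of the 2×2 block = -8
det = (15)·(-8) = -120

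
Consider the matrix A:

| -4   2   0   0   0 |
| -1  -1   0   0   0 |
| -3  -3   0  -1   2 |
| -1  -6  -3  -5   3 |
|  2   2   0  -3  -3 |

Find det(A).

A is block lower-triangular with a 2×2 block and a 3×3 block on the diagonal, so its determinant equals the product of the determinants of the diagonal blocks.
det of the 2×2 block = 6
det of the 3×3 block = 27
det = (6)·(27) = 162

The determinant is 162.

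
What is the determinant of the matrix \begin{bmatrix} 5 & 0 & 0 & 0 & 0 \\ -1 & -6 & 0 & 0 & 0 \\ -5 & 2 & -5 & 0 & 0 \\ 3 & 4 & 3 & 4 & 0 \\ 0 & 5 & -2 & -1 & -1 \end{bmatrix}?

-600

The matrix is lower triangular, so the determinant is the product of the diagonal entries:
det = (5) · (-6) · (-5) · (4) · (-1) = -600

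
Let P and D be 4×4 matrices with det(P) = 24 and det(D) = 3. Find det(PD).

det(PD) = det(P)·det(D) = (24)·(3) = 72

The determinant is 72.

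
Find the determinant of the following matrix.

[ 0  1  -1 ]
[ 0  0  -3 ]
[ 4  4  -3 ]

Expand along column 1:
  + 4 · |1 -1; 0 -3| = 4·(-3 − 0) = -12

-12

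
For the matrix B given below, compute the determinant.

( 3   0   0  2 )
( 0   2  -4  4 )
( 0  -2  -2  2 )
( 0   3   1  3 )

det(B) = -144

Expand along column 1 (it has 3 zeros):
  + (3) · M_11   where M_11 = det([2 -4 4; -2 -2 2; 3 1 3]) = -48
det = (+1)·(3)·(-48) = -144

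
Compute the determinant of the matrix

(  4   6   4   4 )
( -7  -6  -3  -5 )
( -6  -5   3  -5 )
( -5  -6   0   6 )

The determinant is 1064.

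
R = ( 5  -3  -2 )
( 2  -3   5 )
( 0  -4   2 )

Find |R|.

Expand along row 3:
  − (-4) · |5 -2; 2 5| = −(-4)·(25 − (-4)) = 116
  + 2 · |5 -3; 2 -3| = 2·(-15 − (-6)) = -18
Sum: (116) + (-18) = 98

det(R) = 98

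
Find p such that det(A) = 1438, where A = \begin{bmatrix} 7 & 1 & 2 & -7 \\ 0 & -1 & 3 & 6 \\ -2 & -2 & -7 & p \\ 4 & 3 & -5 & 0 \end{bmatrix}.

Expanding along the row containing p, det(A) is linear in p: det(A) = (8)·p + (1406).
Set (8)·p + (1406) = 1438  ⇒  (8)·p = 32  ⇒  p = 4.

4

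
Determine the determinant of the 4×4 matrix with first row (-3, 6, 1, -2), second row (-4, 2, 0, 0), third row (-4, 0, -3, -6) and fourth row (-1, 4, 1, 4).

-228

Expand along row 2 (it has 2 zeros):
  − (-4) · M_21   where M_21 = det([6 1 -2; 0 -3 -6; 4 1 4]) = -84
  + (2) · M_22   where M_22 = det([-3 1 -2; -4 -3 -6; -1 1 4]) = 54
det = (-1)·(-4)·(-84) + (+1)·(2)·(54) = -228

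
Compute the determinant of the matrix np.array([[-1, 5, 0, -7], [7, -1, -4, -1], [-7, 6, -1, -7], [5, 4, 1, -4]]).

Expand along row 1 (it has 1 zero):
  + (-1) · M_11   where M_11 = det([-1 -4 -1; 6 -1 -7; 4 1 -4]) = -5
  − (5) · M_12   where M_12 = det([7 -4 -1; -7 -1 -7; 5 1 -4]) = 331
  − (-7) · M_14   where M_14 = det([7 -1 -4; -7 6 -1; 5 4 1]) = 300
det = (+1)·(-1)·(-5) + (-1)·(5)·(331) + (-1)·(-7)·(300) = 450

450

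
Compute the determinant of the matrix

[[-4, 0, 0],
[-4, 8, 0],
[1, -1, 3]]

The matrix is lower triangular, so the determinant is the product of the diagonal entries:
det = (-4) · (8) · (3) = -96

The determinant is -96.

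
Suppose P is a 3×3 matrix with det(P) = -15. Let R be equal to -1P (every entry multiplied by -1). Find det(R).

|R| = 15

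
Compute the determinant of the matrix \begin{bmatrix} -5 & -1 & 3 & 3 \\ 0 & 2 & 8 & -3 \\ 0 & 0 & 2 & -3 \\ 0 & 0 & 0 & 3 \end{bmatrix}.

-60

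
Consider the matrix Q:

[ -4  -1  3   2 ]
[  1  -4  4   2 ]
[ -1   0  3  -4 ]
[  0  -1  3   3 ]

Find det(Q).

det(Q) = 243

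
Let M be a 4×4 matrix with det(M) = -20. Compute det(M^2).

det(M^2) = (det M)^2 = (-20)^2 = 400

400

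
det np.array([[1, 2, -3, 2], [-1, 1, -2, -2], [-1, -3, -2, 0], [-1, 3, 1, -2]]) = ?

Expand along row 3 (it has 1 zero):
  + (-1) · M_31   where M_31 = det([2 -3 2; 1 -2 -2; 3 1 -2]) = 38
  − (-3) · M_32   where M_32 = det([1 -3 2; -1 -2 -2; -1 1 -2]) = 0
  + (-2) · M_33   where M_33 = det([1 2 2; -1 1 -2; -1 3 -2]) = 0
det = (+1)·(-1)·(38) + (-1)·(-3)·(0) + (+1)·(-2)·(0) = -38

-38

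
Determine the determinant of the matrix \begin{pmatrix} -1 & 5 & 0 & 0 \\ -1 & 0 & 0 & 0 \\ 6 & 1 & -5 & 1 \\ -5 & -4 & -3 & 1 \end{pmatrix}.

The determinant is -10.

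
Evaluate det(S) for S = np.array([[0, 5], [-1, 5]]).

|S| = 5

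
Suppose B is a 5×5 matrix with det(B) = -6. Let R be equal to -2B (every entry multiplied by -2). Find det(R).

For a 5×5 matrix, det(-2B) = (-2)^5·det(B) = -32·det(B).
det(R) = (-32)·(-6) = 192

192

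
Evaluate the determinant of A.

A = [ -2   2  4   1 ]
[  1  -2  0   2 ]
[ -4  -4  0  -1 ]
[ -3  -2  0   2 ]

Expand along column 3 (it has 3 zeros):
  + (4) · M_13   where M_13 = det([1 -2 2; -4 -4 -1; -3 -2 2]) = -40
det = (+1)·(4)·(-40) = -160

-160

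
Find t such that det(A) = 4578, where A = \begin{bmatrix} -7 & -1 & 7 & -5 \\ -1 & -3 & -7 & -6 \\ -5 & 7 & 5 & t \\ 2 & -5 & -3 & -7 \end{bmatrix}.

t = -8

Expanding along the row containing t, det(A) is linear in t: det(A) = (-276)·t + (2370).
Set (-276)·t + (2370) = 4578  ⇒  (-276)·t = 2208  ⇒  t = -8.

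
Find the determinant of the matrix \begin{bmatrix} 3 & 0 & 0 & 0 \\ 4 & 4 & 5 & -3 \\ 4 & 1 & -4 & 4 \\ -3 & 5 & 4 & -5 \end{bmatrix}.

207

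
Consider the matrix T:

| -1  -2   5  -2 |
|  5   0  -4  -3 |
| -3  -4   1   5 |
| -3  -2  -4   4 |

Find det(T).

Expand along row 2 (it has 1 zero):
  − (5) · M_21   where M_21 = det([-2 5 -2; -4 1 5; -2 -4 4]) = -54
  − (-4) · M_23   where M_23 = det([-1 -2 -2; -3 -4 5; -3 -2 4]) = 24
  + (-3) · M_24   where M_24 = det([-1 -2 5; -3 -4 1; -3 -2 -4]) = -18
det = (-1)·(5)·(-54) + (-1)·(-4)·(24) + (+1)·(-3)·(-18) = 420

|T| = 420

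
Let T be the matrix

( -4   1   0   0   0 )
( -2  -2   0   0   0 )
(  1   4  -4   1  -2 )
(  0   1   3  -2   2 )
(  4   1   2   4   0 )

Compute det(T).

det(T) = 40

T is block lower-triangular with a 2×2 block and a 3×3 block on the diagonal, so its determinant equals the product of the determinants of the diagonal blocks.
det of the 2×2 block = 10
det of the 3×3 block = 4
det = (10)·(4) = 40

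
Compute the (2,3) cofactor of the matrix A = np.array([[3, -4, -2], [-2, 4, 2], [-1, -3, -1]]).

13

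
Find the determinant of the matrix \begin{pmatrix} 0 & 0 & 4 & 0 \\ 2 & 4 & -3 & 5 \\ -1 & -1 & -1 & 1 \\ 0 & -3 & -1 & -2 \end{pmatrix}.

The determinant is 68.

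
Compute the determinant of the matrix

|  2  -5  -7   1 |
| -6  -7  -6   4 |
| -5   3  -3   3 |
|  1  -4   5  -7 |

-1976

Expand along row 1:
  + (2) · M_11   where M_11 = det([-7 -6 4; 3 -3 3; -4 5 -7]) = -84
  − (-5) · M_12   where M_12 = det([-6 -6 4; -5 -3 3; 1 5 -7]) = 68
  + (-7) · M_13   where M_13 = det([-6 -7 4; -5 3 3; 1 -4 -7]) = 346
  − (1) · M_14   where M_14 = det([-6 -7 -6; -5 3 -3; 1 -4 5]) = -274
det = (+1)·(2)·(-84) + (-1)·(-5)·(68) + (+1)·(-7)·(346) + (-1)·(1)·(-274) = -1976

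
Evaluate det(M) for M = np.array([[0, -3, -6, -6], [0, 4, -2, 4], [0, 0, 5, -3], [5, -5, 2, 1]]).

750

Expand along column 1 (it has 3 zeros):
  − (5) · M_41   where M_41 = det([-3 -6 -6; 4 -2 4; 0 5 -3]) = -150
det = (-1)·(5)·(-150) = 750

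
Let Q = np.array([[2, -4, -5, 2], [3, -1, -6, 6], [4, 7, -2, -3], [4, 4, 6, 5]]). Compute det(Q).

The determinant is 1767.

Expand along row 1:
  + (2) · M_11   where M_11 = det([-1 -6 6; 7 -2 -3; 4 6 5]) = 574
  − (-4) · M_12   where M_12 = det([3 -6 6; 4 -2 -3; 4 6 5]) = 408
  + (-5) · M_13   where M_13 = det([3 -1 6; 4 7 -3; 4 4 5]) = 101
  − (2) · M_14   where M_14 = det([3 -1 -6; 4 7 -2; 4 4 6]) = 254
det = (+1)·(2)·(574) + (-1)·(-4)·(408) + (+1)·(-5)·(101) + (-1)·(2)·(254) = 1767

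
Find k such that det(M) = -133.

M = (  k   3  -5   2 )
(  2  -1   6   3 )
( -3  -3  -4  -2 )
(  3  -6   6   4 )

k = 8

Expanding along the column containing k, det(M) is linear in k: det(M) = (22)·k + (-309).
Set (22)·k + (-309) = -133  ⇒  (22)·k = 176  ⇒  k = 8.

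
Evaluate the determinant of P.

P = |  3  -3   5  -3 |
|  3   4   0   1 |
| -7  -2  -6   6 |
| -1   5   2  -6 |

Expand along row 2 (it has 1 zero):
  − (3) · M_21   where M_21 = det([-3 5 -3; -2 -6 6; 5 2 -6]) = -60
  + (4) · M_22   where M_22 = det([3 5 -3; -7 -6 6; -1 2 -6]) = -108
  + (1) · M_24   where M_24 = det([3 -3 5; -7 -2 -6; -1 5 2]) = -167
det = (-1)·(3)·(-60) + (+1)·(4)·(-108) + (+1)·(1)·(-167) = -419

-419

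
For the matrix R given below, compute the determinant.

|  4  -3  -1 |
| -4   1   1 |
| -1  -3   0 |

2

Expand along row 3:
  + (-1) · |-3 -1; 1 1| = (-1)·(-3 − (-1)) = 2
  − (-3) · |4 -1; -4 1| = −(-3)·(4 − 4) = 0
Sum: (2) + (0) = 2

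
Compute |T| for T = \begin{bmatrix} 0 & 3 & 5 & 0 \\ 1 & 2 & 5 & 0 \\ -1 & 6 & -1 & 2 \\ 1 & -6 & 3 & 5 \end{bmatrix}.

|T| = 208

Expand along row 1 (it has 2 zeros):
  − (3) · M_12   where M_12 = det([1 5 0; -1 -1 2; 1 3 5]) = 24
  + (5) · M_13   where M_13 = det([1 2 0; -1 6 2; 1 -6 5]) = 56
det = (-1)·(3)·(24) + (+1)·(5)·(56) = 208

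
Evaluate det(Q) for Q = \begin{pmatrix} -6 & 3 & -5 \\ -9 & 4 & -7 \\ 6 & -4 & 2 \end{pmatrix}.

det(Q) = -12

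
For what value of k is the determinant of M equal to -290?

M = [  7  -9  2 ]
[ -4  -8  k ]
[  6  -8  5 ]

k = 5

Expanding along the column containing k, det(M) is linear in k: det(M) = (2)·k + (-300).
Set (2)·k + (-300) = -290  ⇒  (2)·k = 10  ⇒  k = 5.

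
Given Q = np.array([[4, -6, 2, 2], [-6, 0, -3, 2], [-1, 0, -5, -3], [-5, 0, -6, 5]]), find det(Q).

|Q| = 960

Expand along column 2 (it has 3 zeros):
  − (-6) · M_12   where M_12 = det([-6 -3 2; -1 -5 -3; -5 -6 5]) = 160
det = (-1)·(-6)·(160) = 960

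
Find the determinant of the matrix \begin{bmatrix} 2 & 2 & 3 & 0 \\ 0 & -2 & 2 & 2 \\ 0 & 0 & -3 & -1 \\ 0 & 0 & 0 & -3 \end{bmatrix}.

The matrix is upper triangular, so the determinant is the product of the diagonal entries:
det = (2) · (-2) · (-3) · (-3) = -36

The determinant is -36.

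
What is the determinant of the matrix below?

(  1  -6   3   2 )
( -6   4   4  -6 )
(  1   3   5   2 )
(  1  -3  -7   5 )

The determinant is -1362.

Expand along row 1:
  + (1) · M_11   where M_11 = det([4 4 -6; 3 5 2; -3 -7 5]) = 108
  − (-6) · M_12   where M_12 = det([-6 4 -6; 1 5 2; 1 -7 5]) = -174
  + (3) · M_13   where M_13 = det([-6 4 -6; 1 3 2; 1 -3 5]) = -102
  − (2) · M_14   where M_14 = det([-6 4 4; 1 3 5; 1 -3 -7]) = 60
det = (+1)·(1)·(108) + (-1)·(-6)·(-174) + (+1)·(3)·(-102) + (-1)·(2)·(60) = -1362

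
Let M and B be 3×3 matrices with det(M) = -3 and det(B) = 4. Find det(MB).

det(MB) = det(M)·det(B) = (-3)·(4) = -12

-12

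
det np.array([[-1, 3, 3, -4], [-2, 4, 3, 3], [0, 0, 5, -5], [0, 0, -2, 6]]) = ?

The matrix is block upper-triangular with a 2×2 block and a 2×2 block on the diagonal, so its determinant equals the product of the determinants of the diagonal blocks.
det of the 2×2 block = 2
det of the 2×2 block = 20
det = (2)·(20) = 40

The determinant is 40.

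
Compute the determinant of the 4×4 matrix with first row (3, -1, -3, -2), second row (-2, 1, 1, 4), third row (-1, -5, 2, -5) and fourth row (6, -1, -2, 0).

-199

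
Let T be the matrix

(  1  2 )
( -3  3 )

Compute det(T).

det(T) = 1·3 − 2·(-3) = 3 − (-6) = 9

9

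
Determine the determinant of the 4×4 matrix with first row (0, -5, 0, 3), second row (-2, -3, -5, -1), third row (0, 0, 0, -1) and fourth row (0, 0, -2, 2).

20

The matrix is block upper-triangular with a 2×2 block and a 2×2 block on the diagonal, so its determinant equals the product of the determinants of the diagonal blocks.
det of the 2×2 block = -10
det of the 2×2 block = -2
det = (-10)·(-2) = 20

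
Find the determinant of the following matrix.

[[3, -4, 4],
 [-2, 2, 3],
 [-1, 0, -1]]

22

Expand along column 2:
  − (-4) · |-2 3; -1 -1| = −(-4)·(2 − (-3)) = 20
  + 2 · |3 4; -1 -1| = 2·(-3 − (-4)) = 2
Sum: (20) + (2) = 22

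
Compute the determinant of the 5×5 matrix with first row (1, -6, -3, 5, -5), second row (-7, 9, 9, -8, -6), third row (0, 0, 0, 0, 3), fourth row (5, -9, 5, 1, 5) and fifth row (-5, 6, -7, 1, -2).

The determinant is 1170.

Expand along row 3 (it has 4 zeros):
  + (3) · M_35   where M_35 = det([1 -6 -3 5; -7 9 9 -8; 5 -9 5 1; -5 6 -7 1]) = 390
det = (+1)·(3)·(390) = 1170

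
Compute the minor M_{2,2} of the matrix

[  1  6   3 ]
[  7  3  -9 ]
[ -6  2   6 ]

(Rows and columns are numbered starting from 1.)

Delete row 2 and column 2; the remaining 2×2 submatrix is [1 3; -6 6].
Its determinant is 1·6 − 3·(-6) = 24.

24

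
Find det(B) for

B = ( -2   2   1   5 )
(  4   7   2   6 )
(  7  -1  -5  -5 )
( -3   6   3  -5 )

The determinant is -1332.

Expand along row 1:
  + (-2) · M_11   where M_11 = det([7 2 6; -1 -5 -5; 6 3 -5]) = 372
  − (2) · M_12   where M_12 = det([4 2 6; 7 -5 -5; -3 3 -5]) = 296
  + (1) · M_13   where M_13 = det([4 7 6; 7 -1 -5; -3 6 -5]) = 724
  − (5) · M_14   where M_14 = det([4 7 2; 7 -1 -5; -3 6 3]) = 144
det = (+1)·(-2)·(372) + (-1)·(2)·(296) + (+1)·(1)·(724) + (-1)·(5)·(144) = -1332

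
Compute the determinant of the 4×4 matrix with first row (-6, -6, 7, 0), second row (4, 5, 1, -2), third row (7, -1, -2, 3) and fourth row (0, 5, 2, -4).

200

Expand along row 1 (it has 1 zero):
  + (-6) · M_11   where M_11 = det([5 1 -2; -1 -2 3; 5 2 -4]) = 5
  − (-6) · M_12   where M_12 = det([4 1 -2; 7 -2 3; 0 2 -4]) = 8
  + (7) · M_13   where M_13 = det([4 5 -2; 7 -1 3; 0 5 -4]) = 26
det = (+1)·(-6)·(5) + (-1)·(-6)·(8) + (+1)·(7)·(26) = 200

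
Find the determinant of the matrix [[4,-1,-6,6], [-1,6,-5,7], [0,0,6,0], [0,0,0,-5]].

Expand along row 3 (it has 3 zeros):
  + (6) · M_33   where M_33 = det([4 -1 6; -1 6 7; 0 0 -5]) = -115
det = (+1)·(6)·(-115) = -690

-690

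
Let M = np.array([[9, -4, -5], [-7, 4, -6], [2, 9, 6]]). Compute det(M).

937

Expand along row 1:
  + 9 · |4 -6; 9 6| = 9·(24 − (-54)) = 702
  − (-4) · |-7 -6; 2 6| = −(-4)·(-42 − (-12)) = -120
  + (-5) · |-7 4; 2 9| = (-5)·(-63 − 8) = 355
Sum: (702) + (-120) + (355) = 937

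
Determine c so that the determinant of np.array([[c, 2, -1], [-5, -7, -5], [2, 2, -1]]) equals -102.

Expanding along the column containing c, det(B) is linear in c: det(B) = (17)·c + (-34).
Set (17)·c + (-34) = -102  ⇒  (17)·c = -68  ⇒  c = -4.

-4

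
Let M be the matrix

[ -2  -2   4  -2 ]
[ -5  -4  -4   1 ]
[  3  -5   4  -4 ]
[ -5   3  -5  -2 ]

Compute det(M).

Expand along row 1:
  + (-2) · M_11   where M_11 = det([-4 -4 1; -5 4 -4; 3 -5 -2]) = 213
  − (-2) · M_12   where M_12 = det([-5 -4 1; 3 4 -4; -5 -5 -2]) = 41
  + (4) · M_13   where M_13 = det([-5 -4 1; 3 -5 -4; -5 3 -2]) = -230
  − (-2) · M_14   where M_14 = det([-5 -4 -4; 3 -5 4; -5 3 -5]) = 19
det = (+1)·(-2)·(213) + (-1)·(-2)·(41) + (+1)·(4)·(-230) + (-1)·(-2)·(19) = -1226

-1226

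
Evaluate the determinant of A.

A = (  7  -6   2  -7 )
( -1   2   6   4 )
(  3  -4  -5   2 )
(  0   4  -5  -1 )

|A| = 1706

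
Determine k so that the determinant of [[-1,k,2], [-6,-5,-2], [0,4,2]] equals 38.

Expanding along the column containing k, det(A) is linear in k: det(A) = (12)·k + (-46).
Set (12)·k + (-46) = 38  ⇒  (12)·k = 84  ⇒  k = 7.

k = 7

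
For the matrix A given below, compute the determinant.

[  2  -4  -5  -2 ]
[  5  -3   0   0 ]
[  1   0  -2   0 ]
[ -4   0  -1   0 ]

det(A) = -54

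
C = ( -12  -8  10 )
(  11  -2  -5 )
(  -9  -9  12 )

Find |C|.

354

Expand along row 1:
  + (-12) · |-2 -5; -9 12| = (-12)·(-24 − 45) = 828
  − (-8) · |11 -5; -9 12| = −(-8)·(132 − 45) = 696
  + 10 · |11 -2; -9 -9| = 10·(-99 − 18) = -1170
Sum: (828) + (696) + (-1170) = 354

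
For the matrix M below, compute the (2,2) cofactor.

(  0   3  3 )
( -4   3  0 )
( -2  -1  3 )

6

Delete row 2 and column 2; the remaining 2×2 submatrix is [0 3; -2 3].
Its determinant is 0·3 − 3·(-2) = 6.
The cofactor carries sign (−1)^(2+2) = +1, so C_{2,2} = +(6) = 6.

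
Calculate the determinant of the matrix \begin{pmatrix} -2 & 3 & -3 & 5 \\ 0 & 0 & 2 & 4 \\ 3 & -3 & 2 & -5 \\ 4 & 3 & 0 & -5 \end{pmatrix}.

-168

Expand along row 2 (it has 2 zeros):
  − (2) · M_23   where M_23 = det([-2 3 5; 3 -3 -5; 4 3 -5]) = 30
  + (4) · M_24   where M_24 = det([-2 3 -3; 3 -3 2; 4 3 0]) = -27
det = (-1)·(2)·(30) + (+1)·(4)·(-27) = -168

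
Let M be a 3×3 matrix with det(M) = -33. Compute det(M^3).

-35937

det(M^3) = (det M)^3 = (-33)^3 = -35937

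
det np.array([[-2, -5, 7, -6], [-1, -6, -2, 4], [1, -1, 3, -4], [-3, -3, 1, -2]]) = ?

The determinant is -280.

Expand along row 1:
  + (-2) · M_11   where M_11 = det([-6 -2 4; -1 3 -4; -3 1 -2]) = 24
  − (-5) · M_12   where M_12 = det([-1 -2 4; 1 3 -4; -3 1 -2]) = 14
  + (7) · M_13   where M_13 = det([-1 -6 4; 1 -1 -4; -3 -3 -2]) = -98
  − (-6) · M_14   where M_14 = det([-1 -6 -2; 1 -1 3; -3 -3 1]) = 64
det = (+1)·(-2)·(24) + (-1)·(-5)·(14) + (+1)·(7)·(-98) + (-1)·(-6)·(64) = -280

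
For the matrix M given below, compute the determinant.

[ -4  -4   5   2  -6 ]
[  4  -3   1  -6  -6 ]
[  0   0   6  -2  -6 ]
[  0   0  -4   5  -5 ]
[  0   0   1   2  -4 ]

1680

M is block upper-triangular with a 2×2 block and a 3×3 block on the diagonal, so its determinant equals the product of the determinants of the diagonal blocks.
det of the 2×2 block = 28
det of the 3×3 block = 60
det = (28)·(60) = 1680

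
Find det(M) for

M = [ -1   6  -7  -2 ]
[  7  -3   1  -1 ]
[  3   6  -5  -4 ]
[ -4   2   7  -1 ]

-36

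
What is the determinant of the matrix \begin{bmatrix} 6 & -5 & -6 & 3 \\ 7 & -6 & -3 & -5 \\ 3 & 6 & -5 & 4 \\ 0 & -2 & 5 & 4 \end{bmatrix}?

Expand along row 4 (it has 1 zero):
  + (-2) · M_42   where M_42 = det([6 -6 3; 7 -3 -5; 3 -5 4]) = -42
  − (5) · M_43   where M_43 = det([6 -5 3; 7 -6 -5; 3 6 4]) = 431
  + (4) · M_44   where M_44 = det([6 -5 -6; 7 -6 -3; 3 6 -5]) = -202
det = (+1)·(-2)·(-42) + (-1)·(5)·(431) + (+1)·(4)·(-202) = -2879

The determinant is -2879.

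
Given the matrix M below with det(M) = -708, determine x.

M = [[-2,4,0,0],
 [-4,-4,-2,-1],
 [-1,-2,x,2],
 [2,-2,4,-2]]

9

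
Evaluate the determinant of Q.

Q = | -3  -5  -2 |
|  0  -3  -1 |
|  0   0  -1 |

Q is upper triangular, so det(Q) is the product of the diagonal entries:
det = (-3) · (-3) · (-1) = -9

-9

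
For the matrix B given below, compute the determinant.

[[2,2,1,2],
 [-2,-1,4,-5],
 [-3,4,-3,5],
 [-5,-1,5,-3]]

-297

Expand along row 1:
  + (2) · M_11   where M_11 = det([-1 4 -5; 4 -3 5; -1 5 -3]) = -41
  − (2) · M_12   where M_12 = det([-2 4 -5; -3 -3 5; -5 5 -3]) = 46
  + (1) · M_13   where M_13 = det([-2 -1 -5; -3 4 5; -5 -1 -3]) = -67
  − (2) · M_14   where M_14 = det([-2 -1 4; -3 4 -3; -5 -1 5]) = 28
det = (+1)·(2)·(-41) + (-1)·(2)·(46) + (+1)·(1)·(-67) + (-1)·(2)·(28) = -297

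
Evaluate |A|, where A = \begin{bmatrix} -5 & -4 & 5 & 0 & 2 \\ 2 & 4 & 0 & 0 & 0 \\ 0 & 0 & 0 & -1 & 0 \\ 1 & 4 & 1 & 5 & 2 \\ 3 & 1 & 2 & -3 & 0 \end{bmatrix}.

112

Expand along row 3 (it has 4 zeros):
  − (-1) · M_34   where M_34 = det([-5 -4 5 2; 2 4 0 0; 1 4 1 2; 3 1 2 0]) = 112
det = (-1)·(-1)·(112) = 112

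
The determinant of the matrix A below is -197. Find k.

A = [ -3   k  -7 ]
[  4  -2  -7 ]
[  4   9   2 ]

k = -8

Expanding along the column containing k, det(A) is linear in k: det(A) = (-36)·k + (-485).
Set (-36)·k + (-485) = -197  ⇒  (-36)·k = 288  ⇒  k = -8.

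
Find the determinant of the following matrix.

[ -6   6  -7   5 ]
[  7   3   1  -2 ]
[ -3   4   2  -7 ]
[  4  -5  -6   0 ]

Expand along row 4 (it has 1 zero):
  − (4) · M_41   where M_41 = det([6 -7 5; 3 1 -2; 4 2 -7]) = -99
  + (-5) · M_42   where M_42 = det([-6 -7 5; 7 1 -2; -3 2 -7]) = -282
  − (-6) · M_43   where M_43 = det([-6 6 5; 7 3 -2; -3 4 -7]) = 593
det = (-1)·(4)·(-99) + (+1)·(-5)·(-282) + (-1)·(-6)·(593) = 5364

The determinant is 5364.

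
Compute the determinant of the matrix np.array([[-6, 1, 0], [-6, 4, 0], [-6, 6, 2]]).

Expand along column 3:
  + 2 · |-6 1; -6 4| = 2·(-24 − (-6)) = -36

The determinant is -36.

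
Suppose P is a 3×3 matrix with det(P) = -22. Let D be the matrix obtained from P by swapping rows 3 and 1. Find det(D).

22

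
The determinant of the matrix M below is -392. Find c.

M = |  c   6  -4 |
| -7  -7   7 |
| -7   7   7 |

8

Expanding along the column containing c, det(M) is linear in c: det(M) = (-98)·c + (392).
Set (-98)·c + (392) = -392  ⇒  (-98)·c = -784  ⇒  c = 8.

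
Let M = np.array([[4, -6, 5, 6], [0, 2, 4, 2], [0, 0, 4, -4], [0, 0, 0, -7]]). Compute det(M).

M is upper triangular, so det(M) is the product of the diagonal entries:
det = (4) · (2) · (4) · (-7) = -224

The determinant is -224.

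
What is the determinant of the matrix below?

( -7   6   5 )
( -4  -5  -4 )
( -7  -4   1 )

The determinant is 244.

Expand along row 1:
  + (-7) · |-5 -4; -4 1| = (-7)·(-5 − 16) = 147
  − 6 · |-4 -4; -7 1| = −6·(-4 − 28) = 192
  + 5 · |-4 -5; -7 -4| = 5·(16 − 35) = -95
Sum: (147) + (192) + (-95) = 244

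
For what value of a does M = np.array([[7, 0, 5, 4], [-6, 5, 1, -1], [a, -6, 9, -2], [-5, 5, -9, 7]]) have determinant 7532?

a = -8

Expanding along the row containing a, det(M) is linear in a: det(M) = (-400)·a + (4332).
Set (-400)·a + (4332) = 7532  ⇒  (-400)·a = 3200  ⇒  a = -8.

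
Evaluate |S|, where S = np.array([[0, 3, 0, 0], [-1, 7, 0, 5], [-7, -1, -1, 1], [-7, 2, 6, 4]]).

Expand along row 1 (it has 3 zeros):
  − (3) · M_12   where M_12 = det([-1 0 5; -7 -1 1; -7 6 4]) = -235
det = (-1)·(3)·(-235) = 705

The determinant is 705.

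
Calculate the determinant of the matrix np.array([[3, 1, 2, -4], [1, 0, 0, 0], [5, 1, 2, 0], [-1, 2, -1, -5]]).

-20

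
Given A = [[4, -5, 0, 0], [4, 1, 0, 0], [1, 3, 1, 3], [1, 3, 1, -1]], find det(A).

A is block lower-triangular with a 2×2 block and a 2×2 block on the diagonal, so its determinant equals the product of the determinants of the diagonal blocks.
det of the 2×2 block = 24
det of the 2×2 block = -4
det = (24)·(-4) = -96

The determinant is -96.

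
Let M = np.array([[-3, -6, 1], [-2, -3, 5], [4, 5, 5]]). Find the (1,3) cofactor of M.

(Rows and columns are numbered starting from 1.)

2

Delete row 1 and column 3; the remaining 2×2 submatrix is [-2 -3; 4 5].
Its determinant is (-2)·5 − (-3)·4 = 2.
The cofactor carries sign (−1)^(1+3) = +1, so C_{1,3} = +(2) = 2.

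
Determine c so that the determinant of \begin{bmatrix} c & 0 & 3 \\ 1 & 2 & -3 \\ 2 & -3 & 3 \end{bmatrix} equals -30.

c = 3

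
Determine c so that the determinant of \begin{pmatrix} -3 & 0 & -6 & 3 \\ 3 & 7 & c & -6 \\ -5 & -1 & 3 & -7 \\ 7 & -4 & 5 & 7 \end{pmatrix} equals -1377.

Expanding along the column containing c, det(M) is linear in c: det(M) = (-186)·c + (111).
Set (-186)·c + (111) = -1377  ⇒  (-186)·c = -1488  ⇒  c = 8.

8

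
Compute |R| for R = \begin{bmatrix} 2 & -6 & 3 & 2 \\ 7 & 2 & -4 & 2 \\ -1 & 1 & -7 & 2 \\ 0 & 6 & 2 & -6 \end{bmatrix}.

Expand along row 4 (it has 1 zero):
  + (6) · M_42   where M_42 = det([2 3 2; 7 -4 2; -1 -7 2]) = -142
  − (2) · M_43   where M_43 = det([2 -6 2; 7 2 2; -1 1 2]) = 118
  + (-6) · M_44   where M_44 = det([2 -6 3; 7 2 -4; -1 1 -7]) = -311
det = (+1)·(6)·(-142) + (-1)·(2)·(118) + (+1)·(-6)·(-311) = 778

|R| = 778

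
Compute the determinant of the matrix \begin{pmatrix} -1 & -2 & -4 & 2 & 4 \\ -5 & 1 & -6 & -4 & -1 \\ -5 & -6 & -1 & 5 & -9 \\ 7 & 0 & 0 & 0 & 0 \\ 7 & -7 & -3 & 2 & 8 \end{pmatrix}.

17402

Expand along row 4 (it has 4 zeros):
  − (7) · M_41   where M_41 = det([-2 -4 2 4; 1 -6 -4 -1; -6 -1 5 -9; -7 -3 2 8]) = -2486
det = (-1)·(7)·(-2486) = 17402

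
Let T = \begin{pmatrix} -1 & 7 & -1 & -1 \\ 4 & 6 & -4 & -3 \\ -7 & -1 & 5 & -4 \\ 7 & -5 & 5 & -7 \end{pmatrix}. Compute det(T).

The determinant is -2032.

Expand along row 1:
  + (-1) · M_11   where M_11 = det([6 -4 -3; -1 5 -4; -5 5 -7]) = -202
  − (7) · M_12   where M_12 = det([4 -4 -3; -7 5 -4; 7 5 -7]) = 458
  + (-1) · M_13   where M_13 = det([4 6 -3; -7 -1 -4; 7 -5 -7]) = -640
  − (-1) · M_14   where M_14 = det([4 6 -4; -7 -1 5; 7 -5 5]) = 332
det = (+1)·(-1)·(-202) + (-1)·(7)·(458) + (+1)·(-1)·(-640) + (-1)·(-1)·(332) = -2032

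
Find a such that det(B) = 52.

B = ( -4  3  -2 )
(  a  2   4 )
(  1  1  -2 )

Expanding along the column containing a, det(B) is linear in a: det(B) = (4)·a + (48).
Set (4)·a + (48) = 52  ⇒  (4)·a = 4  ⇒  a = 1.

a = 1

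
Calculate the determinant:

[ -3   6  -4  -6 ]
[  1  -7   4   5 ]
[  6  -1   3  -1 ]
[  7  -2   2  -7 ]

-269

Expand along row 1:
  + (-3) · M_11   where M_11 = det([-7 4 5; -1 3 -1; -2 2 -7]) = 133
  − (6) · M_12   where M_12 = det([1 4 5; 6 3 -1; 7 2 -7]) = 76
  + (-4) · M_13   where M_13 = det([1 -7 5; 6 -1 -1; 7 -2 -7]) = -265
  − (-6) · M_14   where M_14 = det([1 -7 4; 6 -1 3; 7 -2 2]) = -79
det = (+1)·(-3)·(133) + (-1)·(6)·(76) + (+1)·(-4)·(-265) + (-1)·(-6)·(-79) = -269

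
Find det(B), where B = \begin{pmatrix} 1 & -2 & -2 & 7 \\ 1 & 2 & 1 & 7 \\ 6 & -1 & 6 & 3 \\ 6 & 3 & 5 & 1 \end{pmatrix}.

Expand along row 1:
  + (1) · M_11   where M_11 = det([2 1 7; -1 6 3; 3 5 1]) = -169
  − (-2) · M_12   where M_12 = det([1 1 7; 6 6 3; 6 5 1]) = -39
  + (-2) · M_13   where M_13 = det([1 2 7; 6 -1 3; 6 3 1]) = 182
  − (7) · M_14   where M_14 = det([1 2 1; 6 -1 6; 6 3 5]) = 13
det = (+1)·(1)·(-169) + (-1)·(-2)·(-39) + (+1)·(-2)·(182) + (-1)·(7)·(13) = -702

-702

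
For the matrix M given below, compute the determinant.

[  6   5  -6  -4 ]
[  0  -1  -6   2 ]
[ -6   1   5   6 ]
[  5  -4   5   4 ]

det(M) = 2958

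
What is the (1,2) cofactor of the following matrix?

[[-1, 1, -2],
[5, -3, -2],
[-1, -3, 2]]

Delete row 1 and column 2; the remaining 2×2 submatrix is [5 -2; -1 2].
Its determinant is 5·2 − (-2)·(-1) = 8.
The cofactor carries sign (−1)^(1+2) = −1, so C_{1,2} = −(8) = -8.

The cofactor is -8.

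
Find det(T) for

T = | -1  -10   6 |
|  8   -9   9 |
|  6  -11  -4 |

|T| = -1199

Expand along column 1:
  + (-1) · |-9 9; -11 -4| = (-1)·(36 − (-99)) = -135
  − 8 · |-10 6; -11 -4| = −8·(40 − (-66)) = -848
  + 6 · |-10 6; -9 9| = 6·(-90 − (-54)) = -216
Sum: (-135) + (-848) + (-216) = -1199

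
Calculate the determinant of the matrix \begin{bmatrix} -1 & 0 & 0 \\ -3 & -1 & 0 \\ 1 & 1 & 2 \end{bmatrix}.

2

The matrix is lower triangular, so the determinant is the product of the diagonal entries:
det = (-1) · (-1) · (2) = 2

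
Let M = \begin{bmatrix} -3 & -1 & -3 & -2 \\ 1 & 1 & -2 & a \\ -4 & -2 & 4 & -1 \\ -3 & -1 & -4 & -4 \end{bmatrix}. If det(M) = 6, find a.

6

Expanding along the row containing a, det(M) is linear in a: det(M) = (-2)·a + (18).
Set (-2)·a + (18) = 6  ⇒  (-2)·a = -12  ⇒  a = 6.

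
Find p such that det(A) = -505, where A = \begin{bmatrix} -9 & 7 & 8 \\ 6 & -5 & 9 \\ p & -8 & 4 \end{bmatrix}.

5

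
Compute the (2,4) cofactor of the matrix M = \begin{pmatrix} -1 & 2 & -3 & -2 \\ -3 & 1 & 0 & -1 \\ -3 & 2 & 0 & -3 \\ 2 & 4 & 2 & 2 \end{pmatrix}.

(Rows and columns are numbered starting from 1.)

56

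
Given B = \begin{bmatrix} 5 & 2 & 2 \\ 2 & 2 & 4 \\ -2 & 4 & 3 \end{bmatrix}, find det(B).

|B| = -54

Expand along column 1:
  + 5 · |2 4; 4 3| = 5·(6 − 16) = -50
  − 2 · |2 2; 4 3| = −2·(6 − 8) = 4
  + (-2) · |2 2; 2 4| = (-2)·(8 − 4) = -8
Sum: (-50) + (4) + (-8) = -54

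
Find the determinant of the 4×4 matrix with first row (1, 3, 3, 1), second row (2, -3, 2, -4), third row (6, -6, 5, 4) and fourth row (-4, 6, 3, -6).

588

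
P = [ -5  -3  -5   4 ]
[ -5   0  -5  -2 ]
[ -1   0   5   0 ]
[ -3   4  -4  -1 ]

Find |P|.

Expand along row 3 (it has 2 zeros):
  + (-1) · M_31   where M_31 = det([-3 -5 4; 0 -5 -2; 4 -4 -1]) = 129
  + (5) · M_33   where M_33 = det([-5 -3 4; -5 0 -2; -3 4 -1]) = -123
det = (+1)·(-1)·(129) + (+1)·(5)·(-123) = -744

-744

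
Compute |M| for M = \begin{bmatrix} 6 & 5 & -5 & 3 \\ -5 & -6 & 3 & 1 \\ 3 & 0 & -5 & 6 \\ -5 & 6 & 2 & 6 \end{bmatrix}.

305

Expand along row 3 (it has 1 zero):
  + (3) · M_31   where M_31 = det([5 -5 3; -6 3 1; 6 2 6]) = -220
  + (-5) · M_33   where M_33 = det([6 5 3; -5 -6 1; -5 6 6]) = -307
  − (6) · M_34   where M_34 = det([6 5 -5; -5 -6 3; -5 6 2]) = 95
det = (+1)·(3)·(-220) + (+1)·(-5)·(-307) + (-1)·(6)·(95) = 305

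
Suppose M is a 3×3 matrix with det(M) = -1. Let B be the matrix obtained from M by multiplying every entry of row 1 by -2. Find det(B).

2

Scaling one row by -2 multiplies the determinant by -2.
det(B) = (-2)·(-1) = 2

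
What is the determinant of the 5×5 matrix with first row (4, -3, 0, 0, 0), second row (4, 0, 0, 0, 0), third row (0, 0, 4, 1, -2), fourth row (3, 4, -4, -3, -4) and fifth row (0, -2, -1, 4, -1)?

1368

The matrix is block lower-triangular with a 2×2 block and a 3×3 block on the diagonal, so its determinant equals the product of the determinants of the diagonal blocks.
det of the 2×2 block = 12
det of the 3×3 block = 114
det = (12)·(114) = 1368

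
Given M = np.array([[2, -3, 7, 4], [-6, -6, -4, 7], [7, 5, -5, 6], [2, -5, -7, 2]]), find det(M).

Expand along row 1:
  + (2) · M_11   where M_11 = det([-6 -4 7; 5 -5 6; -5 -7 2]) = -452
  − (-3) · M_12   where M_12 = det([-6 -4 7; 7 -5 6; 2 -7 2]) = -457
  + (7) · M_13   where M_13 = det([-6 -6 7; 7 5 6; 2 -5 2]) = -543
  − (4) · M_14   where M_14 = det([-6 -6 -4; 7 5 -5; 2 -5 -7]) = 306
det = (+1)·(2)·(-452) + (-1)·(-3)·(-457) + (+1)·(7)·(-543) + (-1)·(4)·(306) = -7300

det(M) = -7300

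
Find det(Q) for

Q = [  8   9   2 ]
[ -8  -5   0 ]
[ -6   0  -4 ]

-188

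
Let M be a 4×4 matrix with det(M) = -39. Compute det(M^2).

1521

det(M^2) = (det M)^2 = (-39)^2 = 1521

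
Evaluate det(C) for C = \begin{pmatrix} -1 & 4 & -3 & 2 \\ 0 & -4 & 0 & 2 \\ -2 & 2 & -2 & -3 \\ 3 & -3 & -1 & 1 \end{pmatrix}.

The determinant is -216.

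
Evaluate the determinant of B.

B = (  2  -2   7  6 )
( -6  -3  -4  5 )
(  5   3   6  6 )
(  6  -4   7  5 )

Expand along row 1:
  + (2) · M_11   where M_11 = det([-3 -4 5; 3 6 6; -4 7 5]) = 417
  − (-2) · M_12   where M_12 = det([-6 -4 5; 5 6 6; 6 7 5]) = 23
  + (7) · M_13   where M_13 = det([-6 -3 5; 5 3 6; 6 -4 5]) = -457
  − (6) · M_14   where M_14 = det([-6 -3 -4; 5 3 6; 6 -4 7]) = -121
det = (+1)·(2)·(417) + (-1)·(-2)·(23) + (+1)·(7)·(-457) + (-1)·(6)·(-121) = -1593

det(B) = -1593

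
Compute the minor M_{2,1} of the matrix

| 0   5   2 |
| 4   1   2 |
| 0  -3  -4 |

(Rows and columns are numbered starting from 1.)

The minor is -14.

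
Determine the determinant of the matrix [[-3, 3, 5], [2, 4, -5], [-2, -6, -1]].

Expand along column 1:
  + (-3) · |4 -5; -6 -1| = (-3)·(-4 − 30) = 102
  − 2 · |3 5; -6 -1| = −2·(-3 − (-30)) = -54
  + (-2) · |3 5; 4 -5| = (-2)·(-15 − 20) = 70
Sum: (102) + (-54) + (70) = 118

118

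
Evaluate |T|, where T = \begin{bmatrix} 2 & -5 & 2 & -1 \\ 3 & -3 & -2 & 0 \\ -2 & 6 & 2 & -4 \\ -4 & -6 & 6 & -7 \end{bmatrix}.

Expand along row 2 (it has 1 zero):
  − (3) · M_21   where M_21 = det([-5 2 -1; 6 2 -4; -6 6 -7]) = 34
  + (-3) · M_22   where M_22 = det([2 2 -1; -2 2 -4; -4 6 -7]) = 28
  − (-2) · M_23   where M_23 = det([2 -5 -1; -2 6 -4; -4 -6 -7]) = -178
det = (-1)·(3)·(34) + (+1)·(-3)·(28) + (-1)·(-2)·(-178) = -542

-542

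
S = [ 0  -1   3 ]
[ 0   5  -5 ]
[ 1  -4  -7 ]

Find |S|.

Expand along column 1:
  + 1 · |-1 3; 5 -5| = 1·(5 − 15) = -10

The determinant is -10.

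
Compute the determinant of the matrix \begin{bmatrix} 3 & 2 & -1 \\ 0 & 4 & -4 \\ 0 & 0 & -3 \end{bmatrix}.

The determinant is -36.

The matrix is upper triangular, so the determinant is the product of the diagonal entries:
det = (3) · (4) · (-3) = -36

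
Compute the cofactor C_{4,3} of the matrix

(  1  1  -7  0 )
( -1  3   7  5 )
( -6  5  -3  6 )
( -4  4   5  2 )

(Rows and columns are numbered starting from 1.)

Delete row 4 and column 3; the remaining 3×3 submatrix is [1 1 0; -1 3 5; -6 5 6].
Its determinant is -31.
The cofactor carries sign (−1)^(4+3) = −1, so C_{4,3} = −(-31) = 31.

The cofactor is 31.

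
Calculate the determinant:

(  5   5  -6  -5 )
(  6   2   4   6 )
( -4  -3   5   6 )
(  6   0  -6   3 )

Expand along row 4 (it has 1 zero):
  − (6) · M_41   where M_41 = det([5 -6 -5; 2 4 6; -3 5 6]) = 40
  − (-6) · M_43   where M_43 = det([5 5 -5; 6 2 6; -4 -3 6]) = -100
  + (3) · M_44   where M_44 = det([5 5 -6; 6 2 4; -4 -3 5]) = -60
det = (-1)·(6)·(40) + (-1)·(-6)·(-100) + (+1)·(3)·(-60) = -1020

The determinant is -1020.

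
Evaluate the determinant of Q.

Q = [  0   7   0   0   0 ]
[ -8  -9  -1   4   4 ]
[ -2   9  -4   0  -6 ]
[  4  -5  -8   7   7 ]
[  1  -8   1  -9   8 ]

-61852

Expand along row 1 (it has 4 zeros):
  − (7) · M_12   where M_12 = det([-8 -1 4 4; -2 -4 0 -6; 4 -8 7 7; 1 1 -9 8]) = 8836
det = (-1)·(7)·(8836) = -61852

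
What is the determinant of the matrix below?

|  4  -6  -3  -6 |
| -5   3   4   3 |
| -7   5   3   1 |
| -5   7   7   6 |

Expand along row 1:
  + (4) · M_11   where M_11 = det([3 4 3; 5 3 1; 7 7 6]) = -17
  − (-6) · M_12   where M_12 = det([-5 4 3; -7 3 1; -5 7 6]) = -9
  + (-3) · M_13   where M_13 = det([-5 3 3; -7 5 1; -5 7 6]) = -76
  − (-6) · M_14   where M_14 = det([-5 3 4; -7 5 3; -5 7 7]) = -64
det = (+1)·(4)·(-17) + (-1)·(-6)·(-9) + (+1)·(-3)·(-76) + (-1)·(-6)·(-64) = -278

-278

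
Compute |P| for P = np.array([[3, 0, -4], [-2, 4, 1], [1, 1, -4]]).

-27

Expand along row 1:
  + 3 · |4 1; 1 -4| = 3·(-16 − 1) = -51
  + (-4) · |-2 4; 1 1| = (-4)·(-2 − 4) = 24
Sum: (-51) + (24) = -27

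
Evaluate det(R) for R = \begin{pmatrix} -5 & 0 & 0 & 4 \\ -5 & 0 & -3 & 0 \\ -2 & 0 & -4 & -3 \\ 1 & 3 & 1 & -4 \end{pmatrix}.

33

Expand along column 2 (it has 3 zeros):
  + (3) · M_42   where M_42 = det([-5 0 4; -5 -3 0; -2 -4 -3]) = 11
det = (+1)·(3)·(11) = 33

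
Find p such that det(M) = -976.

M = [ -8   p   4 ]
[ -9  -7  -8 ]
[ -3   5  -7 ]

p = 0

Expanding along the column containing p, det(M) is linear in p: det(M) = (-39)·p + (-976).
Set (-39)·p + (-976) = -976  ⇒  (-39)·p = 0  ⇒  p = 0.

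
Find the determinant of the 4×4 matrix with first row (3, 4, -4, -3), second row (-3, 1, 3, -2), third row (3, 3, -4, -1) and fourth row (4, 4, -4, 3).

Expand along row 1:
  + (3) · M_11   where M_11 = det([1 3 -2; 3 -4 -1; 4 -4 3]) = -63
  − (4) · M_12   where M_12 = det([-3 3 -2; 3 -4 -1; 4 -4 3]) = 1
  + (-4) · M_13   where M_13 = det([-3 1 -2; 3 3 -1; 4 4 3]) = -52
  − (-3) · M_14   where M_14 = det([-3 1 3; 3 3 -4; 4 4 -4]) = -16
det = (+1)·(3)·(-63) + (-1)·(4)·(1) + (+1)·(-4)·(-52) + (-1)·(-3)·(-16) = -33

-33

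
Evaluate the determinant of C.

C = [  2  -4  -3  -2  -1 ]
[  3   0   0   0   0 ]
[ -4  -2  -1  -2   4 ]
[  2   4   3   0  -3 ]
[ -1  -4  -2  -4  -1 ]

|C| = 108

Expand along row 2 (it has 4 zeros):
  − (3) · M_21   where M_21 = det([-4 -3 -2 -1; -2 -1 -2 4; 4 3 0 -3; -4 -2 -4 -1]) = -36
det = (-1)·(3)·(-36) = 108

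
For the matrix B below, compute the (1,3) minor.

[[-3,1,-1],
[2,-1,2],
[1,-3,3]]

The minor is -5.

Delete row 1 and column 3; the remaining 2×2 submatrix is [2 -1; 1 -3].
Its determinant is 2·(-3) − (-1)·1 = -5.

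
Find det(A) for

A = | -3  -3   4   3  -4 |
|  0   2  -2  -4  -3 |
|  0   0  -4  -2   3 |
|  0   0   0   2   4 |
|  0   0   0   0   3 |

A is upper triangular, so det(A) is the product of the diagonal entries:
det = (-3) · (2) · (-4) · (2) · (3) = 144

144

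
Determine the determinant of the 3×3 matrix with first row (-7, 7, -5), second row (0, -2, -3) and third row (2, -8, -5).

Expand along column 1:
  + (-7) · |-2 -3; -8 -5| = (-7)·(10 − 24) = 98
  + 2 · |7 -5; -2 -3| = 2·(-21 − 10) = -62
Sum: (98) + (-62) = 36

The determinant is 36.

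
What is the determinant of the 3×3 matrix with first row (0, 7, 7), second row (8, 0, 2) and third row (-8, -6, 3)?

Expand along column 1:
  − 8 · |7 7; -6 3| = −8·(21 − (-42)) = -504
  + (-8) · |7 7; 0 2| = (-8)·(14 − 0) = -112
Sum: (-504) + (-112) = -616

The determinant is -616.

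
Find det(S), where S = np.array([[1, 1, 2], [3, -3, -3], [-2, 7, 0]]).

The determinant is 57.

Expand along row 3:
  + (-2) · |1 2; -3 -3| = (-2)·(-3 − (-6)) = -6
  − 7 · |1 2; 3 -3| = −7·(-3 − 6) = 63
Sum: (-6) + (63) = 57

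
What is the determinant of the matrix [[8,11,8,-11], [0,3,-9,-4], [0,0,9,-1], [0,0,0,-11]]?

The matrix is upper triangular, so the determinant is the product of the diagonal entries:
det = (8) · (3) · (9) · (-11) = -2376

-2376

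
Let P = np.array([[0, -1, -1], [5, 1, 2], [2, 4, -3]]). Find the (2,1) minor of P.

7

Delete row 2 and column 1; the remaining 2×2 submatrix is [-1 -1; 4 -3].
Its determinant is (-1)·(-3) − (-1)·4 = 7.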